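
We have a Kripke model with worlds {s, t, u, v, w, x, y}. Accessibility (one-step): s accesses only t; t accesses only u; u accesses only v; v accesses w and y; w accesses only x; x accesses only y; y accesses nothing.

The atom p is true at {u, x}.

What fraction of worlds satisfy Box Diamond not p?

4/7

s: successors {t}; Diamond not p there: t:F. ✗
t: successors {u}; Diamond not p there: u:T. ✓
u: successors {v}; Diamond not p there: v:T. ✓
v: successors {w, y}; Diamond not p there: w:F, y:F. ✗
w: successors {x}; Diamond not p there: x:T. ✓
x: successors {y}; Diamond not p there: y:F. ✗
y: no successors, so Box Diamond not p holds vacuously. ✓
That's 4 of 7 worlds, so 4/7.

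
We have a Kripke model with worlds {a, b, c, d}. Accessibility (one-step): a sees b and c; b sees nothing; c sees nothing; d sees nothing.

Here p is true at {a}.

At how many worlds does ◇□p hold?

a: successors {b, c}; □p there: b:T, c:T. ✓
b: no successors, so ◇□p fails. ✗
c: no successors, so ◇□p fails. ✗
d: no successors, so ◇□p fails. ✗
Satisfying worlds: {a}.

1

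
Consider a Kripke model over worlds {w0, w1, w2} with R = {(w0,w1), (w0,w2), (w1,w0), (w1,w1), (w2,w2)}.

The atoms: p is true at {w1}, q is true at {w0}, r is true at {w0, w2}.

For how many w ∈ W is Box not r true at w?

w0: successors {w1, w2}; not r there: w1:T, w2:F. ✗
w1: successors {w0, w1}; not r there: w0:F, w1:T. ✗
w2: successors {w2}; not r there: w2:F. ✗
Satisfying worlds: ∅.

0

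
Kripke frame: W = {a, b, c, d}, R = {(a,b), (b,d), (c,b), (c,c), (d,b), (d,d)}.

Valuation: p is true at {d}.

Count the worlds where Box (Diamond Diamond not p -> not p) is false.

2

a: successors {b}; Diamond Diamond not p -> not p there: b:T. ✓
b: successors {d}; Diamond Diamond not p -> not p there: d:F. ✗
c: successors {b, c}; Diamond Diamond not p -> not p there: b:T, c:T. ✓
d: successors {b, d}; Diamond Diamond not p -> not p there: b:T, d:F. ✗
Satisfying worlds: {a, c}.
So Box (Diamond Diamond not p -> not p) fails at the other 2 worlds.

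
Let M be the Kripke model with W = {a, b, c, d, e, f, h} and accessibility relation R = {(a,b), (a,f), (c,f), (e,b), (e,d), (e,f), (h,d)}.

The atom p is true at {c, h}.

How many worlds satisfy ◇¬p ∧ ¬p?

2

a: ◇¬p is T, ¬p is T. ✓
b: ◇¬p is F, ¬p is T. ✗
c: ◇¬p is T, ¬p is F. ✗
d: ◇¬p is F, ¬p is T. ✗
e: ◇¬p is T, ¬p is T. ✓
f: ◇¬p is F, ¬p is T. ✗
h: ◇¬p is T, ¬p is F. ✗
Satisfying worlds: {a, e}.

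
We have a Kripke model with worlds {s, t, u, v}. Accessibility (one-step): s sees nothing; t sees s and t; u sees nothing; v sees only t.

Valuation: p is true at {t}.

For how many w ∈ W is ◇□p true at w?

1

s: no successors, so ◇□p fails. ✗
t: successors {s, t}; □p there: s:T, t:F. ✓
u: no successors, so ◇□p fails. ✗
v: successors {t}; □p there: t:F. ✗
Satisfying worlds: {t}.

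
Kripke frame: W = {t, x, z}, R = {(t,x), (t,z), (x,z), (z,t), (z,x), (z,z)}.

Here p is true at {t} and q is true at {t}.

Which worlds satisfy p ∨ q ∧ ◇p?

{t}

t: p is T, q ∧ ◇p is F. ✓
x: p is F, q ∧ ◇p is F. ✗
z: p is F, q ∧ ◇p is F. ✗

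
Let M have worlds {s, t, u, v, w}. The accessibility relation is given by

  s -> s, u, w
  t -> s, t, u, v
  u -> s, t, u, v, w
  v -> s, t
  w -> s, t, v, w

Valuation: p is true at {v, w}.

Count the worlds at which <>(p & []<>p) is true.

s: successors {s, u, w}; p & []<>p there: s:F, u:F, w:F. ✗
t: successors {s, t, u, v}; p & []<>p there: s:F, t:F, u:F, v:T. ✓
u: successors {s, t, u, v, w}; p & []<>p there: s:F, t:F, u:F, v:T, w:F. ✓
v: successors {s, t}; p & []<>p there: s:F, t:F. ✗
w: successors {s, t, v, w}; p & []<>p there: s:F, t:F, v:T, w:F. ✓
Satisfying worlds: {t, u, w}.

3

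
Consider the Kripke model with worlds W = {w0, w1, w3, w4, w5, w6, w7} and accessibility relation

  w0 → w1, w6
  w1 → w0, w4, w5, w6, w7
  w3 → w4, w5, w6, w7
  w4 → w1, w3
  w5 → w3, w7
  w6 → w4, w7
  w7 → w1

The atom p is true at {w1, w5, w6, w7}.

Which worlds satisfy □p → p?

{w1, w3, w4, w5, w6, w7}

w0: □p is T, p is F. ✗
w1: □p is F, p is T. ✓
w3: □p is F, p is F. ✓
w4: □p is F, p is F. ✓
w5: □p is F, p is T. ✓
w6: □p is F, p is T. ✓
w7: □p is T, p is T. ✓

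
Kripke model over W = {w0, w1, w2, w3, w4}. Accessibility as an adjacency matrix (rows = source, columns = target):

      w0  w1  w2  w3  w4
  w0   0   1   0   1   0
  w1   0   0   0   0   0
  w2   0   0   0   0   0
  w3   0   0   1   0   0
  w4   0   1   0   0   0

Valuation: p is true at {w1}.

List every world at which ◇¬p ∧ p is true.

w0: ◇¬p is T, p is F. ✗
w1: ◇¬p is F, p is T. ✗
w2: ◇¬p is F, p is F. ✗
w3: ◇¬p is T, p is F. ✗
w4: ◇¬p is F, p is F. ✗

∅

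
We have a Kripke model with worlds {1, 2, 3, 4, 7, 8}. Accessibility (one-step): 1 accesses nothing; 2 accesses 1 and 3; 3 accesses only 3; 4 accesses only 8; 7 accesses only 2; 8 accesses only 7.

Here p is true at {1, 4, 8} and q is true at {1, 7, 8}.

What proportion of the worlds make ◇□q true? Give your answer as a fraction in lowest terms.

1: no successors, so ◇□q fails. ✗
2: successors {1, 3}; □q there: 1:T, 3:F. ✓
3: successors {3}; □q there: 3:F. ✗
4: successors {8}; □q there: 8:T. ✓
7: successors {2}; □q there: 2:F. ✗
8: successors {7}; □q there: 7:F. ✗
That's 2 of 6 worlds, so 2/6 = 1/3.

1/3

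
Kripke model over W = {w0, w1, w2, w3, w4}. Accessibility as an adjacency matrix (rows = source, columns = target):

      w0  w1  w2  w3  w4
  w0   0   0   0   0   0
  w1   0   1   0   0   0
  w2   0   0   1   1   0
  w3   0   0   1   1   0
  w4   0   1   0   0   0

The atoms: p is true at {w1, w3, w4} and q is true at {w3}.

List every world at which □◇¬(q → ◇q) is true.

w0: no successors, so □◇¬(q → ◇q) holds vacuously. ✓
w1: successors {w1}; ◇¬(q → ◇q) there: w1:F. ✗
w2: successors {w2, w3}; ◇¬(q → ◇q) there: w2:F, w3:F. ✗
w3: successors {w2, w3}; ◇¬(q → ◇q) there: w2:F, w3:F. ✗
w4: successors {w1}; ◇¬(q → ◇q) there: w1:F. ✗

{w0}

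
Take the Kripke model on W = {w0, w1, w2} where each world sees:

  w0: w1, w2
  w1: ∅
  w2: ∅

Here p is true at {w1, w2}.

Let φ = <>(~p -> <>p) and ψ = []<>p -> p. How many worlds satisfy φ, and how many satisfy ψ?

For <>(~p -> <>p):
w0: successors {w1, w2}; ~p -> <>p there: w1:T, w2:T. ✓
w1: no successors, so <>(~p -> <>p) fails. ✗
w2: no successors, so <>(~p -> <>p) fails. ✗
— 1 world.
For []<>p -> p:
w0: []<>p is F, p is F. ✓
w1: []<>p is T, p is T. ✓
w2: []<>p is T, p is T. ✓
— 3 worlds.

1 and 3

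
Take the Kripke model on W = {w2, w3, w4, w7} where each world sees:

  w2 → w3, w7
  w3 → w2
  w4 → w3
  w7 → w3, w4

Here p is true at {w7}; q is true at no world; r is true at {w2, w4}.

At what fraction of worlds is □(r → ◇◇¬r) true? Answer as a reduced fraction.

3/4

w2: successors {w3, w7}; r → ◇◇¬r there: w3:T, w7:T. ✓
w3: successors {w2}; r → ◇◇¬r there: w2:T. ✓
w4: successors {w3}; r → ◇◇¬r there: w3:T. ✓
w7: successors {w3, w4}; r → ◇◇¬r there: w3:T, w4:F. ✗
That's 3 of 4 worlds, so 3/4.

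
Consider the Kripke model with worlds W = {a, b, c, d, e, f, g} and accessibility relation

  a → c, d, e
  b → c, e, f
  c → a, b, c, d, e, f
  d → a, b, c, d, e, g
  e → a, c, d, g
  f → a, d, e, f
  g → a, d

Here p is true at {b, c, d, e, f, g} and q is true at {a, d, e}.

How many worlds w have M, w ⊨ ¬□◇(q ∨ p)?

0

a: □◇(q ∨ p) is T. ✗
b: □◇(q ∨ p) is T. ✗
c: □◇(q ∨ p) is T. ✗
d: □◇(q ∨ p) is T. ✗
e: □◇(q ∨ p) is T. ✗
f: □◇(q ∨ p) is T. ✗
g: □◇(q ∨ p) is T. ✗
Satisfying worlds: ∅.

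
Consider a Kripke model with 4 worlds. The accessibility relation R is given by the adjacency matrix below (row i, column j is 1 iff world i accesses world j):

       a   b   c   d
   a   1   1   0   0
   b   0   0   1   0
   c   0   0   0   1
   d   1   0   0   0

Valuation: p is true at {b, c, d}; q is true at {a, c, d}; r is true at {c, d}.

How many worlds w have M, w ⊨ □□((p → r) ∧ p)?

1

a: successors {a, b}; □((p → r) ∧ p) there: a:F, b:T. ✗
b: successors {c}; □((p → r) ∧ p) there: c:T. ✓
c: successors {d}; □((p → r) ∧ p) there: d:F. ✗
d: successors {a}; □((p → r) ∧ p) there: a:F. ✗
Satisfying worlds: {b}.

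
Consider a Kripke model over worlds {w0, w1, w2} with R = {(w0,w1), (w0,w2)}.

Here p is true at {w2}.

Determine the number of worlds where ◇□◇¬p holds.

w0: successors {w1, w2}; □◇¬p there: w1:T, w2:T. ✓
w1: no successors, so ◇□◇¬p fails. ✗
w2: no successors, so ◇□◇¬p fails. ✗
Satisfying worlds: {w0}.

1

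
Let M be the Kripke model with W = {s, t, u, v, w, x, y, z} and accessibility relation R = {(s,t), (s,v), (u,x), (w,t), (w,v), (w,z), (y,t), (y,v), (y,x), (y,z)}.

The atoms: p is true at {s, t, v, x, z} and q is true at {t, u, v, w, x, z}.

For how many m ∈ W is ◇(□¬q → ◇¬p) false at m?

8

s: successors {t, v}; □¬q → ◇¬p there: t:F, v:F. ✗
t: no successors, so ◇(□¬q → ◇¬p) fails. ✗
u: successors {x}; □¬q → ◇¬p there: x:F. ✗
v: no successors, so ◇(□¬q → ◇¬p) fails. ✗
w: successors {t, v, z}; □¬q → ◇¬p there: t:F, v:F, z:F. ✗
x: no successors, so ◇(□¬q → ◇¬p) fails. ✗
y: successors {t, v, x, z}; □¬q → ◇¬p there: t:F, v:F, x:F, z:F. ✗
z: no successors, so ◇(□¬q → ◇¬p) fails. ✗
Satisfying worlds: ∅.
So ◇(□¬q → ◇¬p) fails at the other 8 worlds.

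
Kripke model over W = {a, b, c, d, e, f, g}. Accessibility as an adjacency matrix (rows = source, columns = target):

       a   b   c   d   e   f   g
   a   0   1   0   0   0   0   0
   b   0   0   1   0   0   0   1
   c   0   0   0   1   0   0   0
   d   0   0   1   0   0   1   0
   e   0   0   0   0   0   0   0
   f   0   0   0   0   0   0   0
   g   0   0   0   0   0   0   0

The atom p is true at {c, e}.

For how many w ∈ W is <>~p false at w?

a: successors {b}; ~p there: b:T. ✓
b: successors {c, g}; ~p there: c:F, g:T. ✓
c: successors {d}; ~p there: d:T. ✓
d: successors {c, f}; ~p there: c:F, f:T. ✓
e: no successors, so <>~p fails. ✗
f: no successors, so <>~p fails. ✗
g: no successors, so <>~p fails. ✗
Satisfying worlds: {a, b, c, d}.
So <>~p fails at the other 3 worlds.

3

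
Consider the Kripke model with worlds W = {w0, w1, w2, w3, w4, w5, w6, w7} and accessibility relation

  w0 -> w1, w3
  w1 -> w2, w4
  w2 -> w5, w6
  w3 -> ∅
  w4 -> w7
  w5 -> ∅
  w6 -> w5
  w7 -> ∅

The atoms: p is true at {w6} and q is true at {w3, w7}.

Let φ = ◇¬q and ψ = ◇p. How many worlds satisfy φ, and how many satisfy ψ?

For ◇¬q:
w0: successors {w1, w3}; ¬q there: w1:T, w3:F. ✓
w1: successors {w2, w4}; ¬q there: w2:T, w4:T. ✓
w2: successors {w5, w6}; ¬q there: w5:T, w6:T. ✓
w3: no successors, so ◇¬q fails. ✗
w4: successors {w7}; ¬q there: w7:F. ✗
w5: no successors, so ◇¬q fails. ✗
w6: successors {w5}; ¬q there: w5:T. ✓
w7: no successors, so ◇¬q fails. ✗
— 4 worlds.
For ◇p:
w0: successors {w1, w3}; p there: w1:F, w3:F. ✗
w1: successors {w2, w4}; p there: w2:F, w4:F. ✗
w2: successors {w5, w6}; p there: w5:F, w6:T. ✓
w3: no successors, so ◇p fails. ✗
w4: successors {w7}; p there: w7:F. ✗
w5: no successors, so ◇p fails. ✗
w6: successors {w5}; p there: w5:F. ✗
w7: no successors, so ◇p fails. ✗
— 1 world.

4 and 1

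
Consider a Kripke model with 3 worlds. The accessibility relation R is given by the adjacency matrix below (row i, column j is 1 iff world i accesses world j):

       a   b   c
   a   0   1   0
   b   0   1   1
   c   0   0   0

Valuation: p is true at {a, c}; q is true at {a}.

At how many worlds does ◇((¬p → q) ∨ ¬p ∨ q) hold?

a: successors {b}; (¬p → q) ∨ ¬p ∨ q there: b:T. ✓
b: successors {b, c}; (¬p → q) ∨ ¬p ∨ q there: b:T, c:T. ✓
c: no successors, so ◇((¬p → q) ∨ ¬p ∨ q) fails. ✗
Satisfying worlds: {a, b}.

2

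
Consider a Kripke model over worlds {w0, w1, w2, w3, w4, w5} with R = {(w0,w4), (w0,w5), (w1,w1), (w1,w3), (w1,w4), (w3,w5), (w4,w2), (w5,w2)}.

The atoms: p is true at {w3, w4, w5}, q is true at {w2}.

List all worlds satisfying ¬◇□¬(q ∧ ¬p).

w0: ◇□¬(q ∧ ¬p) is F. ✓
w1: ◇□¬(q ∧ ¬p) is T. ✗
w2: ◇□¬(q ∧ ¬p) is F. ✓
w3: ◇□¬(q ∧ ¬p) is F. ✓
w4: ◇□¬(q ∧ ¬p) is T. ✗
w5: ◇□¬(q ∧ ¬p) is T. ✗

{w0, w2, w3}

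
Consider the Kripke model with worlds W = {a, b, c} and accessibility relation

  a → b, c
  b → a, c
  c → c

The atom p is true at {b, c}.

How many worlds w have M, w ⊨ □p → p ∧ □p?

a: □p is T, p ∧ □p is F. ✗
b: □p is F, p ∧ □p is F. ✓
c: □p is T, p ∧ □p is T. ✓
Satisfying worlds: {b, c}.

2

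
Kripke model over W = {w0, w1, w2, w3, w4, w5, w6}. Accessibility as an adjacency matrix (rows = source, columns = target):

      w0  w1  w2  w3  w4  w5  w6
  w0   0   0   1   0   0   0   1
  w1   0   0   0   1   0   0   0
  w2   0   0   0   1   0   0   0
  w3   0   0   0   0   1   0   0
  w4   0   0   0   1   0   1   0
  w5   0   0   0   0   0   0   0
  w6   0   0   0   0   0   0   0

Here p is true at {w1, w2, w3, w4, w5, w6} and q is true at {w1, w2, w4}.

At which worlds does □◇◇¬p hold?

{w5, w6}

w0: successors {w2, w6}; ◇◇¬p there: w2:F, w6:F. ✗
w1: successors {w3}; ◇◇¬p there: w3:F. ✗
w2: successors {w3}; ◇◇¬p there: w3:F. ✗
w3: successors {w4}; ◇◇¬p there: w4:F. ✗
w4: successors {w3, w5}; ◇◇¬p there: w3:F, w5:F. ✗
w5: no successors, so □◇◇¬p holds vacuously. ✓
w6: no successors, so □◇◇¬p holds vacuously. ✓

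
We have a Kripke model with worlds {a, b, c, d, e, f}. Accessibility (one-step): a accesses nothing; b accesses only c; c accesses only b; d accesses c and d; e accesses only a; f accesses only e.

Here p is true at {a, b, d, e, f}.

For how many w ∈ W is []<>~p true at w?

2

a: no successors, so []<>~p holds vacuously. ✓
b: successors {c}; <>~p there: c:F. ✗
c: successors {b}; <>~p there: b:T. ✓
d: successors {c, d}; <>~p there: c:F, d:T. ✗
e: successors {a}; <>~p there: a:F. ✗
f: successors {e}; <>~p there: e:F. ✗
Satisfying worlds: {a, c}.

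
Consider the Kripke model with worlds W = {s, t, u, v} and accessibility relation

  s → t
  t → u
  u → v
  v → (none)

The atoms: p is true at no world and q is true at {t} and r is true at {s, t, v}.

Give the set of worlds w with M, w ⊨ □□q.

{u, v}

s: successors {t}; □q there: t:F. ✗
t: successors {u}; □q there: u:F. ✗
u: successors {v}; □q there: v:T. ✓
v: no successors, so □□q holds vacuously. ✓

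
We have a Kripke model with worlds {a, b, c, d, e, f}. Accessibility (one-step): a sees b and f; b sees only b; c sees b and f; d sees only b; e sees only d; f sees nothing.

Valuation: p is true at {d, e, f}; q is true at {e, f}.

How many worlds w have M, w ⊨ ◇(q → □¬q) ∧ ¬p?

a: ◇(q → □¬q) is T, ¬p is T. ✓
b: ◇(q → □¬q) is T, ¬p is T. ✓
c: ◇(q → □¬q) is T, ¬p is T. ✓
d: ◇(q → □¬q) is T, ¬p is F. ✗
e: ◇(q → □¬q) is T, ¬p is F. ✗
f: ◇(q → □¬q) is F, ¬p is F. ✗
Satisfying worlds: {a, b, c}.

3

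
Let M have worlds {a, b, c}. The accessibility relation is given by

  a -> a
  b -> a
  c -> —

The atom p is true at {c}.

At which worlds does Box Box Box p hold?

{c}

a: successors {a}; Box Box p there: a:F. ✗
b: successors {a}; Box Box p there: a:F. ✗
c: no successors, so Box Box Box p holds vacuously. ✓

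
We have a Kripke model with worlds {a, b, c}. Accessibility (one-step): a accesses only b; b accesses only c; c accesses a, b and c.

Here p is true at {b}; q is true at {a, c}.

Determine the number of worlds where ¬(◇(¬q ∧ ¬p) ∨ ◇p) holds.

a: ◇(¬q ∧ ¬p) ∨ ◇p is T. ✗
b: ◇(¬q ∧ ¬p) ∨ ◇p is F. ✓
c: ◇(¬q ∧ ¬p) ∨ ◇p is T. ✗
Satisfying worlds: {b}.

1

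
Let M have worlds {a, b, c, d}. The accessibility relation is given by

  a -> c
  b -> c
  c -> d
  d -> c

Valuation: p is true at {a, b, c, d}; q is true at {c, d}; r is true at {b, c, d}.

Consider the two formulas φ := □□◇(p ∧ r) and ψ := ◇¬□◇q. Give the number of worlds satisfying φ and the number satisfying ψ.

For □□◇(p ∧ r):
a: successors {c}; □◇(p ∧ r) there: c:T. ✓
b: successors {c}; □◇(p ∧ r) there: c:T. ✓
c: successors {d}; □◇(p ∧ r) there: d:T. ✓
d: successors {c}; □◇(p ∧ r) there: c:T. ✓
— 4 worlds.
For ◇¬□◇q:
a: successors {c}; ¬□◇q there: c:F. ✗
b: successors {c}; ¬□◇q there: c:F. ✗
c: successors {d}; ¬□◇q there: d:F. ✗
d: successors {c}; ¬□◇q there: c:F. ✗
— 0 worlds.

4 and 0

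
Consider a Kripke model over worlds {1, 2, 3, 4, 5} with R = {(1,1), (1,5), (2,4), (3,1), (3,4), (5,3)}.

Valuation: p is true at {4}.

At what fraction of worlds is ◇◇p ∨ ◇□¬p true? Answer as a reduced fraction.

1: ◇◇p is F, ◇□¬p is T. ✓
2: ◇◇p is F, ◇□¬p is T. ✓
3: ◇◇p is F, ◇□¬p is T. ✓
4: ◇◇p is F, ◇□¬p is F. ✗
5: ◇◇p is T, ◇□¬p is F. ✓
That's 4 of 5 worlds, so 4/5.

4/5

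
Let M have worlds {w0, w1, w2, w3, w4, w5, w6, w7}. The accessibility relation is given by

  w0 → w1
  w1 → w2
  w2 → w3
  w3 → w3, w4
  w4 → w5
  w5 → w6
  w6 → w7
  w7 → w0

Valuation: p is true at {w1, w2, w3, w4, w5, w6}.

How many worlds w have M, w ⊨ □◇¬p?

2

w0: successors {w1}; ◇¬p there: w1:F. ✗
w1: successors {w2}; ◇¬p there: w2:F. ✗
w2: successors {w3}; ◇¬p there: w3:F. ✗
w3: successors {w3, w4}; ◇¬p there: w3:F, w4:F. ✗
w4: successors {w5}; ◇¬p there: w5:F. ✗
w5: successors {w6}; ◇¬p there: w6:T. ✓
w6: successors {w7}; ◇¬p there: w7:T. ✓
w7: successors {w0}; ◇¬p there: w0:F. ✗
Satisfying worlds: {w5, w6}.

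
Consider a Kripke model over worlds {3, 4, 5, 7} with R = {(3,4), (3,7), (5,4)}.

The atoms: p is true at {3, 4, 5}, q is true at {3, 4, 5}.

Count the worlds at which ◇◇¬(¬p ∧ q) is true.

0

3: successors {4, 7}; ◇¬(¬p ∧ q) there: 4:F, 7:F. ✗
4: no successors, so ◇◇¬(¬p ∧ q) fails. ✗
5: successors {4}; ◇¬(¬p ∧ q) there: 4:F. ✗
7: no successors, so ◇◇¬(¬p ∧ q) fails. ✗
Satisfying worlds: ∅.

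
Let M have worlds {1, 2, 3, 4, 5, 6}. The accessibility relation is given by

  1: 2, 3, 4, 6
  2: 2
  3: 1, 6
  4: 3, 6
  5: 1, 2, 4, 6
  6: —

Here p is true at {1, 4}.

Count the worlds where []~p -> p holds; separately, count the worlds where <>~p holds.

For []~p -> p:
1: []~p is F, p is T. ✓
2: []~p is T, p is F. ✗
3: []~p is F, p is F. ✓
4: []~p is T, p is T. ✓
5: []~p is F, p is F. ✓
6: []~p is T, p is F. ✗
— 4 worlds.
For <>~p:
1: successors {2, 3, 4, 6}; ~p there: 2:T, 3:T, 4:F, 6:T. ✓
2: successors {2}; ~p there: 2:T. ✓
3: successors {1, 6}; ~p there: 1:F, 6:T. ✓
4: successors {3, 6}; ~p there: 3:T, 6:T. ✓
5: successors {1, 2, 4, 6}; ~p there: 1:F, 2:T, 4:F, 6:T. ✓
6: no successors, so <>~p fails. ✗
— 5 worlds.

4 and 5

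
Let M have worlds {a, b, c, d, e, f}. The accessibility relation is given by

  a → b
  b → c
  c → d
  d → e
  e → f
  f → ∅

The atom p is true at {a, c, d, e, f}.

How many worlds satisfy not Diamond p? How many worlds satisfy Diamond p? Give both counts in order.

For not Diamond p:
a: Diamond p is F. ✓
b: Diamond p is T. ✗
c: Diamond p is T. ✗
d: Diamond p is T. ✗
e: Diamond p is T. ✗
f: Diamond p is F. ✓
— 2 worlds.
For Diamond p:
a: successors {b}; p there: b:F. ✗
b: successors {c}; p there: c:T. ✓
c: successors {d}; p there: d:T. ✓
d: successors {e}; p there: e:T. ✓
e: successors {f}; p there: f:T. ✓
f: no successors, so Diamond p fails. ✗
— 4 worlds.

2 and 4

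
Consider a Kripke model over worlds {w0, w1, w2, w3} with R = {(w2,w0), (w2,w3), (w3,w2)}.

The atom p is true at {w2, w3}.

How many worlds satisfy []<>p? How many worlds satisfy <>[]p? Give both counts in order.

3 and 1

For []<>p:
w0: no successors, so []<>p holds vacuously. ✓
w1: no successors, so []<>p holds vacuously. ✓
w2: successors {w0, w3}; <>p there: w0:F, w3:T. ✗
w3: successors {w2}; <>p there: w2:T. ✓
— 3 worlds.
For <>[]p:
w0: no successors, so <>[]p fails. ✗
w1: no successors, so <>[]p fails. ✗
w2: successors {w0, w3}; []p there: w0:T, w3:T. ✓
w3: successors {w2}; []p there: w2:F. ✗
— 1 world.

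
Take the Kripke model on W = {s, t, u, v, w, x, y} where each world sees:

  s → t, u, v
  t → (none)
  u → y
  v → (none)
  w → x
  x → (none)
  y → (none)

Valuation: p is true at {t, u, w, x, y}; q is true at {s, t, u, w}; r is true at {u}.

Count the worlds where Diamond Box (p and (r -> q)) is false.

4

s: successors {t, u, v}; Box (p and (r -> q)) there: t:T, u:T, v:T. ✓
t: no successors, so Diamond Box (p and (r -> q)) fails. ✗
u: successors {y}; Box (p and (r -> q)) there: y:T. ✓
v: no successors, so Diamond Box (p and (r -> q)) fails. ✗
w: successors {x}; Box (p and (r -> q)) there: x:T. ✓
x: no successors, so Diamond Box (p and (r -> q)) fails. ✗
y: no successors, so Diamond Box (p and (r -> q)) fails. ✗
Satisfying worlds: {s, u, w}.
So Diamond Box (p and (r -> q)) fails at the other 4 worlds.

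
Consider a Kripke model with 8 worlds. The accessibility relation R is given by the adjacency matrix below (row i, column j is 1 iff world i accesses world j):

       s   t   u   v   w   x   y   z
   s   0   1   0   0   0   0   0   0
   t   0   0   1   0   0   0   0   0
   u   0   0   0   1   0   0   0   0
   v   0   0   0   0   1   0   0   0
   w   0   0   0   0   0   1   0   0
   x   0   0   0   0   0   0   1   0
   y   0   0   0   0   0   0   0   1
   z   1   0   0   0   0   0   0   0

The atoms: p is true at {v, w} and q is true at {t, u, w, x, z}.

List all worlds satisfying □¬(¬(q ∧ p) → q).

s: successors {t}; ¬(¬(q ∧ p) → q) there: t:F. ✗
t: successors {u}; ¬(¬(q ∧ p) → q) there: u:F. ✗
u: successors {v}; ¬(¬(q ∧ p) → q) there: v:T. ✓
v: successors {w}; ¬(¬(q ∧ p) → q) there: w:F. ✗
w: successors {x}; ¬(¬(q ∧ p) → q) there: x:F. ✗
x: successors {y}; ¬(¬(q ∧ p) → q) there: y:T. ✓
y: successors {z}; ¬(¬(q ∧ p) → q) there: z:F. ✗
z: successors {s}; ¬(¬(q ∧ p) → q) there: s:T. ✓

{u, x, z}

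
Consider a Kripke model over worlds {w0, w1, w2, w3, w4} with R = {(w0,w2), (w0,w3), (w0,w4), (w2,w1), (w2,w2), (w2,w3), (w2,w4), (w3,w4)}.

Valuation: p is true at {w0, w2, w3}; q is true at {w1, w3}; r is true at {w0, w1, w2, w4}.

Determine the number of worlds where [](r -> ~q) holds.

w0: successors {w2, w3, w4}; r -> ~q there: w2:T, w3:T, w4:T. ✓
w1: no successors, so [](r -> ~q) holds vacuously. ✓
w2: successors {w1, w2, w3, w4}; r -> ~q there: w1:F, w2:T, w3:T, w4:T. ✗
w3: successors {w4}; r -> ~q there: w4:T. ✓
w4: no successors, so [](r -> ~q) holds vacuously. ✓
Satisfying worlds: {w0, w1, w3, w4}.

4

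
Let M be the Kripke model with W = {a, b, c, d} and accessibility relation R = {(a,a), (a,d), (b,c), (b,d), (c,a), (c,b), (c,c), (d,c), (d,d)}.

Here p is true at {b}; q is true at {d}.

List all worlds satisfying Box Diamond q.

{a}

a: successors {a, d}; Diamond q there: a:T, d:T. ✓
b: successors {c, d}; Diamond q there: c:F, d:T. ✗
c: successors {a, b, c}; Diamond q there: a:T, b:T, c:F. ✗
d: successors {c, d}; Diamond q there: c:F, d:T. ✗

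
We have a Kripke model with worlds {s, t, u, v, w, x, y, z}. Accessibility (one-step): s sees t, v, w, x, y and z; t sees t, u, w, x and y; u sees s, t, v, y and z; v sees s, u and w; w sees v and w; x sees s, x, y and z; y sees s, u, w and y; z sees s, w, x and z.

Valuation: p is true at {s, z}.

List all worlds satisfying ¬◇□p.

{s, t, u, v, w, x, y, z}

s: ◇□p is F. ✓
t: ◇□p is F. ✓
u: ◇□p is F. ✓
v: ◇□p is F. ✓
w: ◇□p is F. ✓
x: ◇□p is F. ✓
y: ◇□p is F. ✓
z: ◇□p is F. ✓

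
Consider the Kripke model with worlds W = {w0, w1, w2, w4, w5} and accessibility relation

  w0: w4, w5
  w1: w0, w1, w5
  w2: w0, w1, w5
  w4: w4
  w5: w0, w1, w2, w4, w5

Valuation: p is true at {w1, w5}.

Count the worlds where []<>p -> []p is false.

2

w0: []<>p is F, []p is F. ✓
w1: []<>p is T, []p is F. ✗
w2: []<>p is T, []p is F. ✗
w4: []<>p is F, []p is F. ✓
w5: []<>p is F, []p is F. ✓
Satisfying worlds: {w0, w4, w5}.
So []<>p -> []p fails at the other 2 worlds.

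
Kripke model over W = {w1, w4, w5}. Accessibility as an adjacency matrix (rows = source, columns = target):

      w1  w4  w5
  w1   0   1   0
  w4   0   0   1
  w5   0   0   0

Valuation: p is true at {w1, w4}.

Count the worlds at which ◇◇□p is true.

1

w1: successors {w4}; ◇□p there: w4:T. ✓
w4: successors {w5}; ◇□p there: w5:F. ✗
w5: no successors, so ◇◇□p fails. ✗
Satisfying worlds: {w1}.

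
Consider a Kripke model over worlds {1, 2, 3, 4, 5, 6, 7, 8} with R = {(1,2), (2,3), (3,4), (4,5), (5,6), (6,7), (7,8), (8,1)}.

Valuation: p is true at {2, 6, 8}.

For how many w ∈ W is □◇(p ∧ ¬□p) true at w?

3

1: successors {2}; ◇(p ∧ ¬□p) there: 2:F. ✗
2: successors {3}; ◇(p ∧ ¬□p) there: 3:F. ✗
3: successors {4}; ◇(p ∧ ¬□p) there: 4:F. ✗
4: successors {5}; ◇(p ∧ ¬□p) there: 5:T. ✓
5: successors {6}; ◇(p ∧ ¬□p) there: 6:F. ✗
6: successors {7}; ◇(p ∧ ¬□p) there: 7:T. ✓
7: successors {8}; ◇(p ∧ ¬□p) there: 8:F. ✗
8: successors {1}; ◇(p ∧ ¬□p) there: 1:T. ✓
Satisfying worlds: {4, 6, 8}.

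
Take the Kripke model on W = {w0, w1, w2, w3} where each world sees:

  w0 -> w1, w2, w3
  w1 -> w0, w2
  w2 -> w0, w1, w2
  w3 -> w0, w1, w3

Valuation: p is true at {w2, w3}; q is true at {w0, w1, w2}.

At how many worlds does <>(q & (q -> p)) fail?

1

w0: successors {w1, w2, w3}; q & (q -> p) there: w1:F, w2:T, w3:F. ✓
w1: successors {w0, w2}; q & (q -> p) there: w0:F, w2:T. ✓
w2: successors {w0, w1, w2}; q & (q -> p) there: w0:F, w1:F, w2:T. ✓
w3: successors {w0, w1, w3}; q & (q -> p) there: w0:F, w1:F, w3:F. ✗
Satisfying worlds: {w0, w1, w2}.
So <>(q & (q -> p)) fails at the other 1 world.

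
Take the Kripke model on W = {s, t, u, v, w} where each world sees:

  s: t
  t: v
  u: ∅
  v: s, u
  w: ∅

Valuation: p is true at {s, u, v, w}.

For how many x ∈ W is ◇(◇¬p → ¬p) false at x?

s: successors {t}; ◇¬p → ¬p there: t:T. ✓
t: successors {v}; ◇¬p → ¬p there: v:T. ✓
u: no successors, so ◇(◇¬p → ¬p) fails. ✗
v: successors {s, u}; ◇¬p → ¬p there: s:F, u:T. ✓
w: no successors, so ◇(◇¬p → ¬p) fails. ✗
Satisfying worlds: {s, t, v}.
So ◇(◇¬p → ¬p) fails at the other 2 worlds.

2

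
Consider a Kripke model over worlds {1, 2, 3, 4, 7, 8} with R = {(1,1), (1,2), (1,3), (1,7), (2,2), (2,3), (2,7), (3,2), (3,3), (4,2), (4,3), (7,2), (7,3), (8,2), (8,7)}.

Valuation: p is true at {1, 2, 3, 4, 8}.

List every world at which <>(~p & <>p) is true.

1: successors {1, 2, 3, 7}; ~p & <>p there: 1:F, 2:F, 3:F, 7:T. ✓
2: successors {2, 3, 7}; ~p & <>p there: 2:F, 3:F, 7:T. ✓
3: successors {2, 3}; ~p & <>p there: 2:F, 3:F. ✗
4: successors {2, 3}; ~p & <>p there: 2:F, 3:F. ✗
7: successors {2, 3}; ~p & <>p there: 2:F, 3:F. ✗
8: successors {2, 7}; ~p & <>p there: 2:F, 7:T. ✓

{1, 2, 8}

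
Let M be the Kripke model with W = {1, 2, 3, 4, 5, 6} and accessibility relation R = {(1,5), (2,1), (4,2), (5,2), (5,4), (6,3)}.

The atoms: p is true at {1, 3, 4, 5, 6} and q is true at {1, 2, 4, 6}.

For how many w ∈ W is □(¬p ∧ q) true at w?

2

1: successors {5}; ¬p ∧ q there: 5:F. ✗
2: successors {1}; ¬p ∧ q there: 1:F. ✗
3: no successors, so □(¬p ∧ q) holds vacuously. ✓
4: successors {2}; ¬p ∧ q there: 2:T. ✓
5: successors {2, 4}; ¬p ∧ q there: 2:T, 4:F. ✗
6: successors {3}; ¬p ∧ q there: 3:F. ✗
Satisfying worlds: {3, 4}.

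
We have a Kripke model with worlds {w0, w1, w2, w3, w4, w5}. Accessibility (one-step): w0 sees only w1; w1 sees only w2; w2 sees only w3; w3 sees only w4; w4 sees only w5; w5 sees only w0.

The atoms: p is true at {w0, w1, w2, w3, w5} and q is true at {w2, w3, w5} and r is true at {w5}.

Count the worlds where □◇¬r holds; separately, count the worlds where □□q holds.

5 and 3

For □◇¬r:
w0: successors {w1}; ◇¬r there: w1:T. ✓
w1: successors {w2}; ◇¬r there: w2:T. ✓
w2: successors {w3}; ◇¬r there: w3:T. ✓
w3: successors {w4}; ◇¬r there: w4:F. ✗
w4: successors {w5}; ◇¬r there: w5:T. ✓
w5: successors {w0}; ◇¬r there: w0:T. ✓
— 5 worlds.
For □□q:
w0: successors {w1}; □q there: w1:T. ✓
w1: successors {w2}; □q there: w2:T. ✓
w2: successors {w3}; □q there: w3:F. ✗
w3: successors {w4}; □q there: w4:T. ✓
w4: successors {w5}; □q there: w5:F. ✗
w5: successors {w0}; □q there: w0:F. ✗
— 3 worlds.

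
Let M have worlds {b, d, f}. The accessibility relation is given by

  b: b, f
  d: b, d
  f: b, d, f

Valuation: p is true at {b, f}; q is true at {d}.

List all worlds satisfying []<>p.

b: successors {b, f}; <>p there: b:T, f:T. ✓
d: successors {b, d}; <>p there: b:T, d:T. ✓
f: successors {b, d, f}; <>p there: b:T, d:T, f:T. ✓

{b, d, f}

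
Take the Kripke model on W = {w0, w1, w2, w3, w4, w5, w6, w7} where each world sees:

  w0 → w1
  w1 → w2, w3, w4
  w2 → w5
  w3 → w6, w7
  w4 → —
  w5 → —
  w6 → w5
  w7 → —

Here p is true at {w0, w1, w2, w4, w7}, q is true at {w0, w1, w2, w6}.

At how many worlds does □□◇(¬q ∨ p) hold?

5

w0: successors {w1}; □◇(¬q ∨ p) there: w1:F. ✗
w1: successors {w2, w3, w4}; □◇(¬q ∨ p) there: w2:F, w3:F, w4:T. ✗
w2: successors {w5}; □◇(¬q ∨ p) there: w5:T. ✓
w3: successors {w6, w7}; □◇(¬q ∨ p) there: w6:F, w7:T. ✗
w4: no successors, so □□◇(¬q ∨ p) holds vacuously. ✓
w5: no successors, so □□◇(¬q ∨ p) holds vacuously. ✓
w6: successors {w5}; □◇(¬q ∨ p) there: w5:T. ✓
w7: no successors, so □□◇(¬q ∨ p) holds vacuously. ✓
Satisfying worlds: {w2, w4, w5, w6, w7}.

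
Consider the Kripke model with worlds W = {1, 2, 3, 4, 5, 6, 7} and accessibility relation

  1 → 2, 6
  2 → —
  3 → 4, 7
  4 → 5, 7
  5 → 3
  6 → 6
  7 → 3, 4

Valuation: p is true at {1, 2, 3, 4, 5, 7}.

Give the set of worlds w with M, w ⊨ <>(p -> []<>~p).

{1, 6}

1: successors {2, 6}; p -> []<>~p there: 2:T, 6:T. ✓
2: no successors, so <>(p -> []<>~p) fails. ✗
3: successors {4, 7}; p -> []<>~p there: 4:F, 7:F. ✗
4: successors {5, 7}; p -> []<>~p there: 5:F, 7:F. ✗
5: successors {3}; p -> []<>~p there: 3:F. ✗
6: successors {6}; p -> []<>~p there: 6:T. ✓
7: successors {3, 4}; p -> []<>~p there: 3:F, 4:F. ✗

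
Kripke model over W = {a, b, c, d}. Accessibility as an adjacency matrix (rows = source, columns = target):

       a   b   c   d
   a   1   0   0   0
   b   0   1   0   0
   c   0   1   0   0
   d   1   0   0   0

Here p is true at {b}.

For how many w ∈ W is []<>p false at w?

a: successors {a}; <>p there: a:F. ✗
b: successors {b}; <>p there: b:T. ✓
c: successors {b}; <>p there: b:T. ✓
d: successors {a}; <>p there: a:F. ✗
Satisfying worlds: {b, c}.
So []<>p fails at the other 2 worlds.

2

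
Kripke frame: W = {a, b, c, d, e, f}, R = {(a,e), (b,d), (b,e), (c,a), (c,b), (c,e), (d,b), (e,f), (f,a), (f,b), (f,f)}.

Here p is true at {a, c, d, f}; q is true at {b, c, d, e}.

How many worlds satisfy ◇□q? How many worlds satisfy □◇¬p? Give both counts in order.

4 and 3

For ◇□q:
a: successors {e}; □q there: e:F. ✗
b: successors {d, e}; □q there: d:T, e:F. ✓
c: successors {a, b, e}; □q there: a:T, b:T, e:F. ✓
d: successors {b}; □q there: b:T. ✓
e: successors {f}; □q there: f:F. ✗
f: successors {a, b, f}; □q there: a:T, b:T, f:F. ✓
— 4 worlds.
For □◇¬p:
a: successors {e}; ◇¬p there: e:F. ✗
b: successors {d, e}; ◇¬p there: d:T, e:F. ✗
c: successors {a, b, e}; ◇¬p there: a:T, b:T, e:F. ✗
d: successors {b}; ◇¬p there: b:T. ✓
e: successors {f}; ◇¬p there: f:T. ✓
f: successors {a, b, f}; ◇¬p there: a:T, b:T, f:T. ✓
— 3 worlds.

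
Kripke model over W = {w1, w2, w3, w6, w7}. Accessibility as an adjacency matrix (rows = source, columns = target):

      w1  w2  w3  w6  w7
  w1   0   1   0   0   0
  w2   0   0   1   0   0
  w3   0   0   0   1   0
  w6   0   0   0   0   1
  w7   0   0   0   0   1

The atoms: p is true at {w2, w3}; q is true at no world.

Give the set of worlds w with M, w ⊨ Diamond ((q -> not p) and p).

{w1, w2}

w1: successors {w2}; (q -> not p) and p there: w2:T. ✓
w2: successors {w3}; (q -> not p) and p there: w3:T. ✓
w3: successors {w6}; (q -> not p) and p there: w6:F. ✗
w6: successors {w7}; (q -> not p) and p there: w7:F. ✗
w7: successors {w7}; (q -> not p) and p there: w7:F. ✗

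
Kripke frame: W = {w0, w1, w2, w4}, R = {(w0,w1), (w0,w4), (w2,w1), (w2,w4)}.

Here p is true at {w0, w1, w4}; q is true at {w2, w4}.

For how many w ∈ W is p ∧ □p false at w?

w0: p is T, □p is T. ✓
w1: p is T, □p is T. ✓
w2: p is F, □p is T. ✗
w4: p is T, □p is T. ✓
Satisfying worlds: {w0, w1, w4}.
So p ∧ □p fails at the other 1 world.

1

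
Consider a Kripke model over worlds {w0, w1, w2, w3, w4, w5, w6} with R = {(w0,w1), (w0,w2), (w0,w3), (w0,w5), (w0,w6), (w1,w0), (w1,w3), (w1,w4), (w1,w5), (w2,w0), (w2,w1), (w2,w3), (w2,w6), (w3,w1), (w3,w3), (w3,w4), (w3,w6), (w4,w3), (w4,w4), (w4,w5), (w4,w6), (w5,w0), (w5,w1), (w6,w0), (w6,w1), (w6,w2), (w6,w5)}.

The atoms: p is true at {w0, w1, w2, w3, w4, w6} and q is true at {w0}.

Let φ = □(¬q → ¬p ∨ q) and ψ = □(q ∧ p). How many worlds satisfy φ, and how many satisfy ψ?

0 and 0

For □(¬q → ¬p ∨ q):
w0: successors {w1, w2, w3, w5, w6}; ¬q → ¬p ∨ q there: w1:F, w2:F, w3:F, w5:T, w6:F. ✗
w1: successors {w0, w3, w4, w5}; ¬q → ¬p ∨ q there: w0:T, w3:F, w4:F, w5:T. ✗
w2: successors {w0, w1, w3, w6}; ¬q → ¬p ∨ q there: w0:T, w1:F, w3:F, w6:F. ✗
w3: successors {w1, w3, w4, w6}; ¬q → ¬p ∨ q there: w1:F, w3:F, w4:F, w6:F. ✗
w4: successors {w3, w4, w5, w6}; ¬q → ¬p ∨ q there: w3:F, w4:F, w5:T, w6:F. ✗
w5: successors {w0, w1}; ¬q → ¬p ∨ q there: w0:T, w1:F. ✗
w6: successors {w0, w1, w2, w5}; ¬q → ¬p ∨ q there: w0:T, w1:F, w2:F, w5:T. ✗
— 0 worlds.
For □(q ∧ p):
w0: successors {w1, w2, w3, w5, w6}; q ∧ p there: w1:F, w2:F, w3:F, w5:F, w6:F. ✗
w1: successors {w0, w3, w4, w5}; q ∧ p there: w0:T, w3:F, w4:F, w5:F. ✗
w2: successors {w0, w1, w3, w6}; q ∧ p there: w0:T, w1:F, w3:F, w6:F. ✗
w3: successors {w1, w3, w4, w6}; q ∧ p there: w1:F, w3:F, w4:F, w6:F. ✗
w4: successors {w3, w4, w5, w6}; q ∧ p there: w3:F, w4:F, w5:F, w6:F. ✗
w5: successors {w0, w1}; q ∧ p there: w0:T, w1:F. ✗
w6: successors {w0, w1, w2, w5}; q ∧ p there: w0:T, w1:F, w2:F, w5:F. ✗
— 0 worlds.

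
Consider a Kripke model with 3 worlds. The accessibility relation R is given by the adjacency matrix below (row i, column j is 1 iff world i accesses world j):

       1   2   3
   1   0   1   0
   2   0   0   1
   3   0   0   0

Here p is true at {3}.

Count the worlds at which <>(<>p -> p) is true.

1

1: successors {2}; <>p -> p there: 2:F. ✗
2: successors {3}; <>p -> p there: 3:T. ✓
3: no successors, so <>(<>p -> p) fails. ✗
Satisfying worlds: {2}.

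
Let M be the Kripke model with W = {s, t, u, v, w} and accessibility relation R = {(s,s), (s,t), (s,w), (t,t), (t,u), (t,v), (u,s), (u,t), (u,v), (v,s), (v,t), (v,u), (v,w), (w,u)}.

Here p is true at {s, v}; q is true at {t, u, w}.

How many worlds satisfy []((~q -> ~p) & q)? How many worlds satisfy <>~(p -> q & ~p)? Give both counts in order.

For []((~q -> ~p) & q):
s: successors {s, t, w}; (~q -> ~p) & q there: s:F, t:T, w:T. ✗
t: successors {t, u, v}; (~q -> ~p) & q there: t:T, u:T, v:F. ✗
u: successors {s, t, v}; (~q -> ~p) & q there: s:F, t:T, v:F. ✗
v: successors {s, t, u, w}; (~q -> ~p) & q there: s:F, t:T, u:T, w:T. ✗
w: successors {u}; (~q -> ~p) & q there: u:T. ✓
— 1 world.
For <>~(p -> q & ~p):
s: successors {s, t, w}; ~(p -> q & ~p) there: s:T, t:F, w:F. ✓
t: successors {t, u, v}; ~(p -> q & ~p) there: t:F, u:F, v:T. ✓
u: successors {s, t, v}; ~(p -> q & ~p) there: s:T, t:F, v:T. ✓
v: successors {s, t, u, w}; ~(p -> q & ~p) there: s:T, t:F, u:F, w:F. ✓
w: successors {u}; ~(p -> q & ~p) there: u:F. ✗
— 4 worlds.

1 and 4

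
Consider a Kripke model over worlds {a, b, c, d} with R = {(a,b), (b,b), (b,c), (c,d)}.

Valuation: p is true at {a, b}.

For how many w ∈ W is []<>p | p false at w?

a: []<>p is T, p is T. ✓
b: []<>p is F, p is T. ✓
c: []<>p is F, p is F. ✗
d: []<>p is T, p is F. ✓
Satisfying worlds: {a, b, d}.
So []<>p | p fails at the other 1 world.

1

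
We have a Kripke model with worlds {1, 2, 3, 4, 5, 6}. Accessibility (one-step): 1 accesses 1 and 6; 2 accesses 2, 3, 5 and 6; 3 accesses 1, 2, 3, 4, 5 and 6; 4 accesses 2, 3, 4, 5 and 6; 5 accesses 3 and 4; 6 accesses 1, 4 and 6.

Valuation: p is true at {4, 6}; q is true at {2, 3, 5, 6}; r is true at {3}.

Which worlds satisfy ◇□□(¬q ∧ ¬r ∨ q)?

1: successors {1, 6}; □□(¬q ∧ ¬r ∨ q) there: 1:T, 6:T. ✓
2: successors {2, 3, 5, 6}; □□(¬q ∧ ¬r ∨ q) there: 2:T, 3:T, 5:T, 6:T. ✓
3: successors {1, 2, 3, 4, 5, 6}; □□(¬q ∧ ¬r ∨ q) there: 1:T, 2:T, 3:T, 4:T, 5:T, 6:T. ✓
4: successors {2, 3, 4, 5, 6}; □□(¬q ∧ ¬r ∨ q) there: 2:T, 3:T, 4:T, 5:T, 6:T. ✓
5: successors {3, 4}; □□(¬q ∧ ¬r ∨ q) there: 3:T, 4:T. ✓
6: successors {1, 4, 6}; □□(¬q ∧ ¬r ∨ q) there: 1:T, 4:T, 6:T. ✓

{1, 2, 3, 4, 5, 6}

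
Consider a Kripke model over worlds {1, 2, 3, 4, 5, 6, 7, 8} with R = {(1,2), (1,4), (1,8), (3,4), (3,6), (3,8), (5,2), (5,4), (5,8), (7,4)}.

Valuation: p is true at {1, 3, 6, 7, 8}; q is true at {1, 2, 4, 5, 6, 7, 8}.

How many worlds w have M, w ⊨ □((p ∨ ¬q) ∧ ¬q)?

1: successors {2, 4, 8}; (p ∨ ¬q) ∧ ¬q there: 2:F, 4:F, 8:F. ✗
2: no successors, so □((p ∨ ¬q) ∧ ¬q) holds vacuously. ✓
3: successors {4, 6, 8}; (p ∨ ¬q) ∧ ¬q there: 4:F, 6:F, 8:F. ✗
4: no successors, so □((p ∨ ¬q) ∧ ¬q) holds vacuously. ✓
5: successors {2, 4, 8}; (p ∨ ¬q) ∧ ¬q there: 2:F, 4:F, 8:F. ✗
6: no successors, so □((p ∨ ¬q) ∧ ¬q) holds vacuously. ✓
7: successors {4}; (p ∨ ¬q) ∧ ¬q there: 4:F. ✗
8: no successors, so □((p ∨ ¬q) ∧ ¬q) holds vacuously. ✓
Satisfying worlds: {2, 4, 6, 8}.

4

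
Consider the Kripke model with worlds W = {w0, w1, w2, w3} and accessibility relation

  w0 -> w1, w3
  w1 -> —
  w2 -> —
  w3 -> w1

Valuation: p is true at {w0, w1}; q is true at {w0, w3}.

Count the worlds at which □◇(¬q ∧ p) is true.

w0: successors {w1, w3}; ◇(¬q ∧ p) there: w1:F, w3:T. ✗
w1: no successors, so □◇(¬q ∧ p) holds vacuously. ✓
w2: no successors, so □◇(¬q ∧ p) holds vacuously. ✓
w3: successors {w1}; ◇(¬q ∧ p) there: w1:F. ✗
Satisfying worlds: {w1, w2}.

2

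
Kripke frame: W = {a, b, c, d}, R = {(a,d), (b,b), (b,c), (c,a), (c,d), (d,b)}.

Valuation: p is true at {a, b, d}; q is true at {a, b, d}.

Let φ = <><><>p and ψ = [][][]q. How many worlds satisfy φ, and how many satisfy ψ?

4 and 0

For <><><>p:
a: successors {d}; <><>p there: d:T. ✓
b: successors {b, c}; <><>p there: b:T, c:T. ✓
c: successors {a, d}; <><>p there: a:T, d:T. ✓
d: successors {b}; <><>p there: b:T. ✓
— 4 worlds.
For [][][]q:
a: successors {d}; [][]q there: d:F. ✗
b: successors {b, c}; [][]q there: b:F, c:T. ✗
c: successors {a, d}; [][]q there: a:T, d:F. ✗
d: successors {b}; [][]q there: b:F. ✗
— 0 worlds.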